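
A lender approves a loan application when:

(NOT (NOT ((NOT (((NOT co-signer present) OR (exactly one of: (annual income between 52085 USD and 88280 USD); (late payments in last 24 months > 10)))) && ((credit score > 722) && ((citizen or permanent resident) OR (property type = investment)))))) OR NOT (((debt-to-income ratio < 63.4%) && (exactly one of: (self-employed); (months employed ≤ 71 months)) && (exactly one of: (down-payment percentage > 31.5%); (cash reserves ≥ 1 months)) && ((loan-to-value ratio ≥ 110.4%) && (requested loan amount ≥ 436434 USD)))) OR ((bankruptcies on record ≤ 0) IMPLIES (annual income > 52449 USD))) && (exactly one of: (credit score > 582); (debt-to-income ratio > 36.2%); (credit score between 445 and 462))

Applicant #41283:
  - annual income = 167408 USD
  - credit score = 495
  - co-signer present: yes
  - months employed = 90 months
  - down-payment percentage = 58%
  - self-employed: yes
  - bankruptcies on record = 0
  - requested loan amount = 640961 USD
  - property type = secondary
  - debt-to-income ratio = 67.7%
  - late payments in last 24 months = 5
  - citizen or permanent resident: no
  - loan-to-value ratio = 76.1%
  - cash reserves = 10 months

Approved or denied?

Approved

Atomic conditions:
  NOT co-signer present: yes → false
  annual income between 52085 USD and 88280 USD: 167408 in [52085, 88280] is false
  late payments in last 24 months > 10: 5 > 10 is false
  credit score > 722: 495 > 722 is false
  citizen or permanent resident: no → false
  property type = investment: secondary == investment is false
  debt-to-income ratio < 63.4%: 67.7 < 63.4 is false
  self-employed: yes → true
  months employed ≤ 71 months: 90 ≤ 71 is false
  down-payment percentage > 31.5%: 58 > 31.5 is true
  cash reserves ≥ 1 months: 10 ≥ 1 is true
  loan-to-value ratio ≥ 110.4%: 76.1 ≥ 110.4 is false
  requested loan amount ≥ 436434 USD: 640961 ≥ 436434 is true
  bankruptcies on record ≤ 0: 0 ≤ 0 is true
  annual income > 52449 USD: 167408 > 52449 is true
  credit score > 582: 495 > 582 is false
  debt-to-income ratio > 36.2%: 67.7 > 36.2 is true
  credit score between 445 and 462: 495 in [445, 462] is false
Combine:
[1.1.1.1.1.1.2] exactly-one(false, false) = false
[1.1.1.1.1.1] false OR false = false
[1.1.1.1.1] NOT false = true
[1.1.1.1.2.2] false OR false = false
[1.1.1.1.2] false AND false = false
[1.1.1.1] true AND false = false
[1.1.1] NOT false = true
[1.1] NOT true = false
[1.2.1.2] exactly-one(true, false) = true
[1.2.1.3] exactly-one(true, true) = false
[1.2.1.4] false AND true = false
[1.2.1] false AND true AND false AND false = false
[1.2] NOT false = true
[1.3] true → true = true
[1] false OR true OR true = true
[2] exactly-one(false, true, false) = true
[root] true AND true = true
Overall: true → approved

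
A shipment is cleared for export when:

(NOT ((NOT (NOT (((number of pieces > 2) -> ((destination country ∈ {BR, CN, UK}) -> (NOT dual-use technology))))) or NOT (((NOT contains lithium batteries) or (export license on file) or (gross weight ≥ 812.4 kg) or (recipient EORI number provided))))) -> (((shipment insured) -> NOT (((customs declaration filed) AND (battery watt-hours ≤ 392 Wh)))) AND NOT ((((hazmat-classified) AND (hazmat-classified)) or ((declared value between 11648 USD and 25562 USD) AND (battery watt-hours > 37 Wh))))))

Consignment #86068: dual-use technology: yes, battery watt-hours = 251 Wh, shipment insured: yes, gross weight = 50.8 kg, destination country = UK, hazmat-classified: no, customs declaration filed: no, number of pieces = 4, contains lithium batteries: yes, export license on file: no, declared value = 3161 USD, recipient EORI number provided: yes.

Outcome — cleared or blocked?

Cleared

Atomic conditions:
  number of pieces > 2: 4 > 2 is true
  destination country ∈ {BR, CN, UK}: UK is in the set → true
  NOT dual-use technology: yes → false
  NOT contains lithium batteries: yes → false
  export license on file: no → false
  gross weight ≥ 812.4 kg: 50.8 ≥ 812.4 is false
  recipient EORI number provided: yes → true
  shipment insured: yes → true
  customs declaration filed: no → false
  battery watt-hours ≤ 392 Wh: 251 ≤ 392 is true
  hazmat-classified: no → false
  declared value between 11648 USD and 25562 USD: 3161 in [11648, 25562] is false
  battery watt-hours > 37 Wh: 251 > 37 is true
Combine:
[1.1.1.1.1.2] true → false = false
[1.1.1.1.1] true → false = false
[1.1.1.1] NOT false = true
[1.1.1] NOT true = false
[1.1.2.1] false OR false OR false OR true = true
[1.1.2] NOT true = false
[1.1] false OR false = false
[1] NOT false = true
[2.1.2.1] false AND true = false
[2.1.2] NOT false = true
[2.1] true → true = true
[2.2.1.1] false AND false = false
[2.2.1.2] false AND true = false
[2.2.1] false OR false = false
[2.2] NOT false = true
[2] true AND true = true
[root] true → true = true
Overall: true → cleared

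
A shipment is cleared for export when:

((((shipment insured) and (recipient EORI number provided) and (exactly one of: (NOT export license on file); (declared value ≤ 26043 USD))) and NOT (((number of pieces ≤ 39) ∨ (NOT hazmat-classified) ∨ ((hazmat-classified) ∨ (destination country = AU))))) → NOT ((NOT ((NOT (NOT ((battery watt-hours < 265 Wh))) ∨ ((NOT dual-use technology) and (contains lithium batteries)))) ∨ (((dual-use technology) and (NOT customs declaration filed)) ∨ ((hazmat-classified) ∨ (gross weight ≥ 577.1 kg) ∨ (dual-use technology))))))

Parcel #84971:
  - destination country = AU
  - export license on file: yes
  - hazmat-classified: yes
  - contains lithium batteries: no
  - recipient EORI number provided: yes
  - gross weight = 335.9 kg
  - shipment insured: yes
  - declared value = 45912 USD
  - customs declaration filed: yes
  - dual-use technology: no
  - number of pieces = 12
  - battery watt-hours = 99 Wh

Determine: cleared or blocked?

Atomic conditions:
  shipment insured: yes → true
  recipient EORI number provided: yes → true
  NOT export license on file: yes → false
  declared value ≤ 26043 USD: 45912 ≤ 26043 is false
  number of pieces ≤ 39: 12 ≤ 39 is true
  NOT hazmat-classified: yes → false
  hazmat-classified: yes → true
  destination country = AU: AU == AU is true
  battery watt-hours < 265 Wh: 99 < 265 is true
  NOT dual-use technology: no → true
  contains lithium batteries: no → false
  dual-use technology: no → false
  NOT customs declaration filed: yes → false
  gross weight ≥ 577.1 kg: 335.9 ≥ 577.1 is false
Combine:
[1.1.3] exactly-one(false, false) = false
[1.1] true AND true AND false = false
[1.2.1.3] true OR true = true
[1.2.1] true OR false OR true = true
[1.2] NOT true = false
[1] false AND false = false
[2.1.1.1.1.1] NOT true = false
[2.1.1.1.1] NOT false = true
[2.1.1.1.2] true AND false = false
[2.1.1.1] true OR false = true
[2.1.1] NOT true = false
[2.1.2.1] false AND false = false
[2.1.2.2] true OR false OR false = true
[2.1.2] false OR true = true
[2.1] false OR true = true
[2] NOT true = false
[root] false → false (antecedent false ⇒ implication holds) = true
Overall: true → cleared

Cleared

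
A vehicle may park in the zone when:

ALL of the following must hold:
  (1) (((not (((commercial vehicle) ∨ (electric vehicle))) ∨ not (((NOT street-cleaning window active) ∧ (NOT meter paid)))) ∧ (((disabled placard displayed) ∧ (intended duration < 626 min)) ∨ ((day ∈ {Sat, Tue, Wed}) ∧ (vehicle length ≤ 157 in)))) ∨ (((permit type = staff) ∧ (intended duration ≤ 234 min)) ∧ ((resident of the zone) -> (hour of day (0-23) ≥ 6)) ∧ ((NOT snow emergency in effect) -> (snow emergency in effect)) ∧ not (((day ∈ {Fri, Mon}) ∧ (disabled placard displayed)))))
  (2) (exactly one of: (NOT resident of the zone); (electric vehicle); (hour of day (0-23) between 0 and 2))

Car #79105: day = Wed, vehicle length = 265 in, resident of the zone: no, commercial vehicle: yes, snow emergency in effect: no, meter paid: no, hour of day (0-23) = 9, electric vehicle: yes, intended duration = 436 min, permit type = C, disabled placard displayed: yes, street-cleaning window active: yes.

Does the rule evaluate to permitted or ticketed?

Ticketed

Atomic conditions:
  commercial vehicle: yes → true
  electric vehicle: yes → true
  NOT street-cleaning window active: yes → false
  NOT meter paid: no → true
  disabled placard displayed: yes → true
  intended duration < 626 min: 436 < 626 is true
  day ∈ {Sat, Tue, Wed}: Wed is in the set → true
  vehicle length ≤ 157 in: 265 ≤ 157 is false
  permit type = staff: C == staff is false
  intended duration ≤ 234 min: 436 ≤ 234 is false
  resident of the zone: no → false
  hour of day (0-23) ≥ 6: 9 ≥ 6 is true
  NOT snow emergency in effect: no → true
  snow emergency in effect: no → false
  day ∈ {Fri, Mon}: Wed is not in the set → false
  NOT resident of the zone: no → true
  hour of day (0-23) between 0 and 2: 9 in [0, 2] is false
Combine:
[1.1.1.1.1] true OR true = true
[1.1.1.1] NOT true = false
[1.1.1.2.1] false AND true = false
[1.1.1.2] NOT false = true
[1.1.1] false OR true = true
[1.1.2.1] true AND true = true
[1.1.2.2] true AND false = false
[1.1.2] true OR false = true
[1.1] true AND true = true
[1.2.1] false AND false = false
[1.2.2] false → true (antecedent false ⇒ implication holds) = true
[1.2.3] true → false = false
[1.2.4.1] false AND true = false
[1.2.4] NOT false = true
[1.2] false AND true AND false AND true = false
[1] true OR false = true
[2] exactly-one(true, true, false) = false
[root] true AND false = false
Overall: false → ticketed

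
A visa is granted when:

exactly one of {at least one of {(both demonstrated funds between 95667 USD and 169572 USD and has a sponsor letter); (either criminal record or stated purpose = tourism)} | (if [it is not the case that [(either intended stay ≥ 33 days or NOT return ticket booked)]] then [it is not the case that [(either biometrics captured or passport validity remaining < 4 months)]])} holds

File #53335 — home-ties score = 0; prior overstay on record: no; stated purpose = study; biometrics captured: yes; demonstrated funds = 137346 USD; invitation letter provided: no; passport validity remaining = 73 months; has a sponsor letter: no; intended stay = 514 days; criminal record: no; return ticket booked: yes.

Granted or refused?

Atomic conditions:
  demonstrated funds between 95667 USD and 169572 USD: 137346 in [95667, 169572] is true
  has a sponsor letter: no → false
  criminal record: no → false
  stated purpose = tourism: study == tourism is false
  intended stay ≥ 33 days: 514 ≥ 33 is true
  NOT return ticket booked: yes → false
  biometrics captured: yes → true
  passport validity remaining < 4 months: 73 < 4 is false
Combine:
[1.1] true AND false = false
[1.2] false OR false = false
[1] false OR false = false
[2.1.1] true OR false = true
[2.1] NOT true = false
[2.2.1] true OR false = true
[2.2] NOT true = false
[2] false → false (antecedent false ⇒ implication holds) = true
[root] exactly-one(false, true) = true
Overall: true → granted

Granted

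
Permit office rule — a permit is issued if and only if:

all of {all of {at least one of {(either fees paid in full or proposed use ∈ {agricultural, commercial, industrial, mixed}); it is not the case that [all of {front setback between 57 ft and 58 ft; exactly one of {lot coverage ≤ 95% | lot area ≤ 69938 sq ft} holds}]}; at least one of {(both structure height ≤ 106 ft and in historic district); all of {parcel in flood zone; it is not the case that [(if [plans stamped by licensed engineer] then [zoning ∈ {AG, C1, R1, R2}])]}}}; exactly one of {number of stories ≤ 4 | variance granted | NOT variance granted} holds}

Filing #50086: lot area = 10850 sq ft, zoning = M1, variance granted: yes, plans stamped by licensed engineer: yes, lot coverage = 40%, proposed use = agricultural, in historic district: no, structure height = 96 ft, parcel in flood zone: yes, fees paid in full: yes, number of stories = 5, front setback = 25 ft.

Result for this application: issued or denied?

Issued

Atomic conditions:
  fees paid in full: yes → true
  proposed use ∈ {agricultural, commercial, industrial, mixed}: agricultural is in the set → true
  front setback between 57 ft and 58 ft: 25 in [57, 58] is false
  lot coverage ≤ 95%: 40 ≤ 95 is true
  lot area ≤ 69938 sq ft: 10850 ≤ 69938 is true
  structure height ≤ 106 ft: 96 ≤ 106 is true
  in historic district: no → false
  parcel in flood zone: yes → true
  plans stamped by licensed engineer: yes → true
  zoning ∈ {AG, C1, R1, R2}: M1 is not in the set → false
  number of stories ≤ 4: 5 ≤ 4 is false
  variance granted: yes → true
  NOT variance granted: yes → false
Combine:
[1.1.1] true OR true = true
[1.1.2.1.2] exactly-one(true, true) = false
[1.1.2.1] false AND false = false
[1.1.2] NOT false = true
[1.1] true OR true = true
[1.2.1] true AND false = false
[1.2.2.2.1] true → false = false
[1.2.2.2] NOT false = true
[1.2.2] true AND true = true
[1.2] false OR true = true
[1] true AND true = true
[2] exactly-one(false, true, false) = true
[root] true AND true = true
Overall: true → issued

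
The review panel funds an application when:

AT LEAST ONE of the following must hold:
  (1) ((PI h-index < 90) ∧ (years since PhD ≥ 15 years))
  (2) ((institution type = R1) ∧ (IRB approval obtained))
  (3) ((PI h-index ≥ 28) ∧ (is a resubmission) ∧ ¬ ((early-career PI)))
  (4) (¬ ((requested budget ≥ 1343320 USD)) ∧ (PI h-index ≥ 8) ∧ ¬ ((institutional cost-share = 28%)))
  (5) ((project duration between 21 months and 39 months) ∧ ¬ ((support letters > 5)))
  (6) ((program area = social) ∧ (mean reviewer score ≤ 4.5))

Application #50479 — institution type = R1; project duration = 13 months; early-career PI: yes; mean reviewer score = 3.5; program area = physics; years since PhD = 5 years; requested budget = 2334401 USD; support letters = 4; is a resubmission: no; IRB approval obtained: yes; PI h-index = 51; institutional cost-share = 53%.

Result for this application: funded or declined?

Funded

Atomic conditions:
  PI h-index < 90: 51 < 90 is true
  years since PhD ≥ 15 years: 5 ≥ 15 is false
  institution type = R1: R1 == R1 is true
  IRB approval obtained: yes → true
  PI h-index ≥ 28: 51 ≥ 28 is true
  is a resubmission: no → false
  early-career PI: yes → true
  requested budget ≥ 1343320 USD: 2334401 ≥ 1343320 is true
  PI h-index ≥ 8: 51 ≥ 8 is true
  institutional cost-share = 28%: 53 == 28 is false
  project duration between 21 months and 39 months: 13 in [21, 39] is false
  support letters > 5: 4 > 5 is false
  program area = social: physics == social is false
  mean reviewer score ≤ 4.5: 3.5 ≤ 4.5 is true
Combine:
[1] true AND false = false
[2] true AND true = true
[3.3] NOT true = false
[3] true AND false AND false = false
[4.1] NOT true = false
[4.3] NOT false = true
[4] false AND true AND true = false
[5.2] NOT false = true
[5] false AND true = false
[6] false AND true = false
[root] false OR true OR false OR false OR false OR false = true
Overall: true → funded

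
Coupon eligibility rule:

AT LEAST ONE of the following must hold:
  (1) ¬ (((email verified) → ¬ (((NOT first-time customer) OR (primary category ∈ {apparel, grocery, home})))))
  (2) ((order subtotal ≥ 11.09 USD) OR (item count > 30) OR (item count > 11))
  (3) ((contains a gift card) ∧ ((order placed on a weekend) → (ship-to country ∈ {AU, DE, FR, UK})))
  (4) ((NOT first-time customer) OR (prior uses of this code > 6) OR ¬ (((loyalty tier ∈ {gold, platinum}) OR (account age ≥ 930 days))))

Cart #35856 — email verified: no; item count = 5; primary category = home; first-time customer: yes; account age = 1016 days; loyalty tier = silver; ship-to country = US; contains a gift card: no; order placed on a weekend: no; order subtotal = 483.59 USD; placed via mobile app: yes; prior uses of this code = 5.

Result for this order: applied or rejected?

Applied

Atomic conditions:
  email verified: no → false
  NOT first-time customer: yes → false
  primary category ∈ {apparel, grocery, home}: home is in the set → true
  order subtotal ≥ 11.09 USD: 483.59 ≥ 11.09 is true
  item count > 30: 5 > 30 is false
  item count > 11: 5 > 11 is false
  contains a gift card: no → false
  order placed on a weekend: no → false
  ship-to country ∈ {AU, DE, FR, UK}: US is not in the set → false
  prior uses of this code > 6: 5 > 6 is false
  loyalty tier ∈ {gold, platinum}: silver is not in the set → false
  account age ≥ 930 days: 1016 ≥ 930 is true
Combine:
[1.1.2.1] false OR true = true
[1.1.2] NOT true = false
[1.1] false → false (antecedent false ⇒ implication holds) = true
[1] NOT true = false
[2] true OR false OR false = true
[3.2] false → false (antecedent false ⇒ implication holds) = true
[3] false AND true = false
[4.3.1] false OR true = true
[4.3] NOT true = false
[4] false OR false OR false = false
[root] false OR true OR false OR false = true
Overall: true → applied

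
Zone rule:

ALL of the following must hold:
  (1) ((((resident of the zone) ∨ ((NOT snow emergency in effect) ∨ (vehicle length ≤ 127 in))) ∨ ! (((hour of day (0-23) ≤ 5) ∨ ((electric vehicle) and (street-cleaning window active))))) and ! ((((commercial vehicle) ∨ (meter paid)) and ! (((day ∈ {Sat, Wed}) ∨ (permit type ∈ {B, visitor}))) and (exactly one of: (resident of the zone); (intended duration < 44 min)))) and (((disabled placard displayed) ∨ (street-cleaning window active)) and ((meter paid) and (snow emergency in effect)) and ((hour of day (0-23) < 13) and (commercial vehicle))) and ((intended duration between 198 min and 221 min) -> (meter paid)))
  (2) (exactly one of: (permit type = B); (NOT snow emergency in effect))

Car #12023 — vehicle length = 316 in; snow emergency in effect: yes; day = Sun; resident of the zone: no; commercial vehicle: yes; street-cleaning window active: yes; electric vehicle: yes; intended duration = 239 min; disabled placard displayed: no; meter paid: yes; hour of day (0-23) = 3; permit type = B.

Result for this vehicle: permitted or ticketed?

Atomic conditions:
  resident of the zone: no → false
  NOT snow emergency in effect: yes → false
  vehicle length ≤ 127 in: 316 ≤ 127 is false
  hour of day (0-23) ≤ 5: 3 ≤ 5 is true
  electric vehicle: yes → true
  street-cleaning window active: yes → true
  commercial vehicle: yes → true
  meter paid: yes → true
  day ∈ {Sat, Wed}: Sun is not in the set → false
  permit type ∈ {B, visitor}: B is in the set → true
  intended duration < 44 min: 239 < 44 is false
  disabled placard displayed: no → false
  snow emergency in effect: yes → true
  hour of day (0-23) < 13: 3 < 13 is true
  intended duration between 198 min and 221 min: 239 in [198, 221] is false
  permit type = B: B == B is true
Combine:
[1.1.1.2] false OR false = false
[1.1.1] false OR false = false
[1.1.2.1.2] true AND true = true
[1.1.2.1] true OR true = true
[1.1.2] NOT true = false
[1.1] false OR false = false
[1.2.1.1] true OR true = true
[1.2.1.2.1] false OR true = true
[1.2.1.2] NOT true = false
[1.2.1.3] exactly-one(false, false) = false
[1.2.1] true AND false AND false = false
[1.2] NOT false = true
[1.3.1] false OR true = true
[1.3.2] true AND true = true
[1.3.3] true AND true = true
[1.3] true AND true AND true = true
[1.4] false → true (antecedent false ⇒ implication holds) = true
[1] false AND true AND true AND true = false
[2] exactly-one(true, false) = true
[root] false AND true = false
Overall: false → ticketed

Ticketed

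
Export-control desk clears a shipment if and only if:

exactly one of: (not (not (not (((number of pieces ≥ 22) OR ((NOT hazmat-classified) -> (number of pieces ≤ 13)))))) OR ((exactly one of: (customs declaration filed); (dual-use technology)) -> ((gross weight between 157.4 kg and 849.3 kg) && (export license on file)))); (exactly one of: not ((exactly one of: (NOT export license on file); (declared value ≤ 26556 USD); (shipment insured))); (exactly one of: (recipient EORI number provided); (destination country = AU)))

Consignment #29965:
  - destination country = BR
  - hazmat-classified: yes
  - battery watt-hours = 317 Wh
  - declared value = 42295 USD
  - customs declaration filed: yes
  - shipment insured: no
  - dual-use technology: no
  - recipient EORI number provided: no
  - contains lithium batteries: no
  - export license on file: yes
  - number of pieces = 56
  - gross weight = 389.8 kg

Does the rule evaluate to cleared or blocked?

Atomic conditions:
  number of pieces ≥ 22: 56 ≥ 22 is true
  NOT hazmat-classified: yes → false
  number of pieces ≤ 13: 56 ≤ 13 is false
  customs declaration filed: yes → true
  dual-use technology: no → false
  gross weight between 157.4 kg and 849.3 kg: 389.8 in [157.4, 849.3] is true
  export license on file: yes → true
  NOT export license on file: yes → false
  declared value ≤ 26556 USD: 42295 ≤ 26556 is false
  shipment insured: no → false
  recipient EORI number provided: no → false
  destination country = AU: BR == AU is false
Combine:
[1.1.1.1.1.2] false → false (antecedent false ⇒ implication holds) = true
[1.1.1.1.1] true OR true = true
[1.1.1.1] NOT true = false
[1.1.1] NOT false = true
[1.1] NOT true = false
[1.2.1] exactly-one(true, false) = true
[1.2.2] true AND true = true
[1.2] true → true = true
[1] false OR true = true
[2.1.1] exactly-one(false, false, false) = false
[2.1] NOT false = true
[2.2] exactly-one(false, false) = false
[2] exactly-one(true, false) = true
[root] exactly-one(true, true) = false
Overall: false → blocked

Blocked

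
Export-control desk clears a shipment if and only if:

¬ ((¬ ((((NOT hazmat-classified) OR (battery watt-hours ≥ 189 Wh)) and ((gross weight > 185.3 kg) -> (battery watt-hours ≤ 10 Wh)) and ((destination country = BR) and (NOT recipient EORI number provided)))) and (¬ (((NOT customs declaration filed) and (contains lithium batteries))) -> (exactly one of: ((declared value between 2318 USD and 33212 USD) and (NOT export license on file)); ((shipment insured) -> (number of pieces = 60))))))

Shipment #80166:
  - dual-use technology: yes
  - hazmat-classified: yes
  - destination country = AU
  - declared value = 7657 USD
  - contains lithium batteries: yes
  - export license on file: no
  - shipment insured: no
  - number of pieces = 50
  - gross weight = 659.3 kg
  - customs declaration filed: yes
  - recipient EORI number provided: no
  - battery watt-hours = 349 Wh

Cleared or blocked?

Cleared

Atomic conditions:
  NOT hazmat-classified: yes → false
  battery watt-hours ≥ 189 Wh: 349 ≥ 189 is true
  gross weight > 185.3 kg: 659.3 > 185.3 is true
  battery watt-hours ≤ 10 Wh: 349 ≤ 10 is false
  destination country = BR: AU == BR is false
  NOT recipient EORI number provided: no → true
  NOT customs declaration filed: yes → false
  contains lithium batteries: yes → true
  declared value between 2318 USD and 33212 USD: 7657 in [2318, 33212] is true
  NOT export license on file: no → true
  shipment insured: no → false
  number of pieces = 60: 50 == 60 is false
Combine:
[1.1.1.1] false OR true = true
[1.1.1.2] true → false = false
[1.1.1.3] false AND true = false
[1.1.1] true AND false AND false = false
[1.1] NOT false = true
[1.2.1.1] false AND true = false
[1.2.1] NOT false = true
[1.2.2.1] true AND true = true
[1.2.2.2] false → false (antecedent false ⇒ implication holds) = true
[1.2.2] exactly-one(true, true) = false
[1.2] true → false = false
[1] true AND false = false
[root] NOT false = true
Overall: true → cleared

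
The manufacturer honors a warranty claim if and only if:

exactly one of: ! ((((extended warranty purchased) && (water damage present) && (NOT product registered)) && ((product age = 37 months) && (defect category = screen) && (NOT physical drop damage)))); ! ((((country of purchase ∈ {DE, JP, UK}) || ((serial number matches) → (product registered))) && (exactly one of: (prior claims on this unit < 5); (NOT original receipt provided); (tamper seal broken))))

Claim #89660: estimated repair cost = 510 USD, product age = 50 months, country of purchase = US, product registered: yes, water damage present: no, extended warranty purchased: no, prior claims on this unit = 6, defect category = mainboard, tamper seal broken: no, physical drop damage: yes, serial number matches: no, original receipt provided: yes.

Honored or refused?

Atomic conditions:
  extended warranty purchased: no → false
  water damage present: no → false
  NOT product registered: yes → false
  product age = 37 months: 50 == 37 is false
  defect category = screen: mainboard == screen is false
  NOT physical drop damage: yes → false
  country of purchase ∈ {DE, JP, UK}: US is not in the set → false
  serial number matches: no → false
  product registered: yes → true
  prior claims on this unit < 5: 6 < 5 is false
  NOT original receipt provided: yes → false
  tamper seal broken: no → false
Combine:
[1.1.1] false AND false AND false = false
[1.1.2] false AND false AND false = false
[1.1] false AND false = false
[1] NOT false = true
[2.1.1.2] false → true (antecedent false ⇒ implication holds) = true
[2.1.1] false OR true = true
[2.1.2] exactly-one(false, false, false) = false
[2.1] true AND false = false
[2] NOT false = true
[root] exactly-one(true, true) = false
Overall: false → refused

Refused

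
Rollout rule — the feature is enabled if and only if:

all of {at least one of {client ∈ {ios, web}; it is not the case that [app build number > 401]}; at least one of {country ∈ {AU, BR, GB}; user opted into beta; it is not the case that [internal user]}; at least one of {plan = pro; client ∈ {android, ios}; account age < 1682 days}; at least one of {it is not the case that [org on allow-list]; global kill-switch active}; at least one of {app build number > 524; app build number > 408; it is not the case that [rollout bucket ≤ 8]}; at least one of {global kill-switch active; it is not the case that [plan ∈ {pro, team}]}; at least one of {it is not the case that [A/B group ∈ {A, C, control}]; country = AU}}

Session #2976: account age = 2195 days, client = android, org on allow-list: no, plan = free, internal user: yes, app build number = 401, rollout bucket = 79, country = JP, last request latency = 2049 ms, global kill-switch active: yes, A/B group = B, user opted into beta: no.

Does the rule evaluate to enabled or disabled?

Disabled

Atomic conditions:
  client ∈ {ios, web}: android is not in the set → false
  app build number > 401: 401 > 401 is false
  country ∈ {AU, BR, GB}: JP is not in the set → false
  user opted into beta: no → false
  internal user: yes → true
  plan = pro: free == pro is false
  client ∈ {android, ios}: android is in the set → true
  account age < 1682 days: 2195 < 1682 is false
  org on allow-list: no → false
  global kill-switch active: yes → true
  app build number > 524: 401 > 524 is false
  app build number > 408: 401 > 408 is false
  rollout bucket ≤ 8: 79 ≤ 8 is false
  plan ∈ {pro, team}: free is not in the set → false
  A/B group ∈ {A, C, control}: B is not in the set → false
  country = AU: JP == AU is false
Combine:
[1.2] NOT false = true
[1] false OR true = true
[2.3] NOT true = false
[2] false OR false OR false = false
[3] false OR true OR false = true
[4.1] NOT false = true
[4] true OR true = true
[5.3] NOT false = true
[5] false OR false OR true = true
[6.2] NOT false = true
[6] true OR true = true
[7.1] NOT false = true
[7] true OR false = true
[root] true AND false AND true AND true AND true AND true AND true = false
Overall: false → disabled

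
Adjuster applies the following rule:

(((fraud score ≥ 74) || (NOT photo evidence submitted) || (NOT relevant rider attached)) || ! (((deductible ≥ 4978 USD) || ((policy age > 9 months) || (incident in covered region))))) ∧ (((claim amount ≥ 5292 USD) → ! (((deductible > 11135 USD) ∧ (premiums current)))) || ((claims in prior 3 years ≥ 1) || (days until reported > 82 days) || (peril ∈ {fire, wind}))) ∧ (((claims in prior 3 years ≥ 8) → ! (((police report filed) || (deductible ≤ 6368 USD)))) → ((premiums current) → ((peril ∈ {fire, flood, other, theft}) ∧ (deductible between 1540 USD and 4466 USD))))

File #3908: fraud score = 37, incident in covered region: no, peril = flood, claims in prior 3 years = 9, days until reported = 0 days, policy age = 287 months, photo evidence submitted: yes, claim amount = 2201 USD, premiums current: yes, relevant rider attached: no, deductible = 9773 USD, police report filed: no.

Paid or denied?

Atomic conditions:
  fraud score ≥ 74: 37 ≥ 74 is false
  NOT photo evidence submitted: yes → false
  NOT relevant rider attached: no → true
  deductible ≥ 4978 USD: 9773 ≥ 4978 is true
  policy age > 9 months: 287 > 9 is true
  incident in covered region: no → false
  claim amount ≥ 5292 USD: 2201 ≥ 5292 is false
  deductible > 11135 USD: 9773 > 11135 is false
  premiums current: yes → true
  claims in prior 3 years ≥ 1: 9 ≥ 1 is true
  days until reported > 82 days: 0 > 82 is false
  peril ∈ {fire, wind}: flood is not in the set → false
  claims in prior 3 years ≥ 8: 9 ≥ 8 is true
  police report filed: no → false
  deductible ≤ 6368 USD: 9773 ≤ 6368 is false
  peril ∈ {fire, flood, other, theft}: flood is in the set → true
  deductible between 1540 USD and 4466 USD: 9773 in [1540, 4466] is false
Combine:
[1.1] false OR false OR true = true
[1.2.1.2] true OR false = true
[1.2.1] true OR true = true
[1.2] NOT true = false
[1] true OR false = true
[2.1.2.1] false AND true = false
[2.1.2] NOT false = true
[2.1] false → true (antecedent false ⇒ implication holds) = true
[2.2] true OR false OR false = true
[2] true OR true = true
[3.1.2.1] false OR false = false
[3.1.2] NOT false = true
[3.1] true → true = true
[3.2.2] true AND false = false
[3.2] true → false = false
[3] true → false = false
[root] true AND true AND false = false
Overall: false → denied

Denied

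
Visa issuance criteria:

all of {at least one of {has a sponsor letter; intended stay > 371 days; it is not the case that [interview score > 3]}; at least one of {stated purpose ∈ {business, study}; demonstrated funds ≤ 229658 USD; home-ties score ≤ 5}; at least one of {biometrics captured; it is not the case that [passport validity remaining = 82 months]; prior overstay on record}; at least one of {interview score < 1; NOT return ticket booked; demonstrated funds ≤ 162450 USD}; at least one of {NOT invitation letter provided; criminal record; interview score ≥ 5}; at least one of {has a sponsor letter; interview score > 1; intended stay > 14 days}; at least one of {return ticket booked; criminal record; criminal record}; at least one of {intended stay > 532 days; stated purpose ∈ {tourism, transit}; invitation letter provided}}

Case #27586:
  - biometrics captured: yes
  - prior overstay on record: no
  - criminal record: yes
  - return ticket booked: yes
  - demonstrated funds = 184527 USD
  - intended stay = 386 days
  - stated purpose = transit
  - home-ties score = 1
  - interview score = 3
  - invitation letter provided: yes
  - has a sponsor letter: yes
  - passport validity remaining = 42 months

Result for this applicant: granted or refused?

Atomic conditions:
  has a sponsor letter: yes → true
  intended stay > 371 days: 386 > 371 is true
  interview score > 3: 3 > 3 is false
  stated purpose ∈ {business, study}: transit is not in the set → false
  demonstrated funds ≤ 229658 USD: 184527 ≤ 229658 is true
  home-ties score ≤ 5: 1 ≤ 5 is true
  biometrics captured: yes → true
  passport validity remaining = 82 months: 42 == 82 is false
  prior overstay on record: no → false
  interview score < 1: 3 < 1 is false
  NOT return ticket booked: yes → false
  demonstrated funds ≤ 162450 USD: 184527 ≤ 162450 is false
  NOT invitation letter provided: yes → false
  criminal record: yes → true
  interview score ≥ 5: 3 ≥ 5 is false
  interview score > 1: 3 > 1 is true
  intended stay > 14 days: 386 > 14 is true
  return ticket booked: yes → true
  intended stay > 532 days: 386 > 532 is false
  stated purpose ∈ {tourism, transit}: transit is in the set → true
  invitation letter provided: yes → true
Combine:
[1.3] NOT false = true
[1] true OR true OR true = true
[2] false OR true OR true = true
[3.2] NOT false = true
[3] true OR true OR false = true
[4] false OR false OR false = false
[5] false OR true OR false = true
[6] true OR true OR true = true
[7] true OR true OR true = true
[8] false OR true OR true = true
[root] true AND true AND true AND false AND true AND true AND true AND true = false
Overall: false → refused

Refused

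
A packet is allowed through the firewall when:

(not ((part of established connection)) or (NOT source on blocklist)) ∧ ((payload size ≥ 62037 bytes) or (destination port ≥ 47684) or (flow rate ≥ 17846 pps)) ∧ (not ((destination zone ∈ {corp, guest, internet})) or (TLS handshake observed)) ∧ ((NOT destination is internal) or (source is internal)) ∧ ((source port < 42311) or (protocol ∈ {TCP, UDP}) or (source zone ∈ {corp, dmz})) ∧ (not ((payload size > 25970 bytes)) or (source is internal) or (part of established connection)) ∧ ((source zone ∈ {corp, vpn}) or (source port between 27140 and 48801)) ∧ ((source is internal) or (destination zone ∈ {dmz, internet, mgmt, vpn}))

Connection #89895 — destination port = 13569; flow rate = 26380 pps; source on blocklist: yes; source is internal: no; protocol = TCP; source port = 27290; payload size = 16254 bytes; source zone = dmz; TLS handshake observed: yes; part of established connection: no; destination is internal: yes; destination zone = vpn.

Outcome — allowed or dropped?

Atomic conditions:
  part of established connection: no → false
  NOT source on blocklist: yes → false
  payload size ≥ 62037 bytes: 16254 ≥ 62037 is false
  destination port ≥ 47684: 13569 ≥ 47684 is false
  flow rate ≥ 17846 pps: 26380 ≥ 17846 is true
  destination zone ∈ {corp, guest, internet}: vpn is not in the set → false
  TLS handshake observed: yes → true
  NOT destination is internal: yes → false
  source is internal: no → false
  source port < 42311: 27290 < 42311 is true
  protocol ∈ {TCP, UDP}: TCP is in the set → true
  source zone ∈ {corp, dmz}: dmz is in the set → true
  payload size > 25970 bytes: 16254 > 25970 is false
  source zone ∈ {corp, vpn}: dmz is not in the set → false
  source port between 27140 and 48801: 27290 in [27140, 48801] is true
  destination zone ∈ {dmz, internet, mgmt, vpn}: vpn is in the set → true
Combine:
[1.1] NOT false = true
[1] true OR false = true
[2] false OR false OR true = true
[3.1] NOT false = true
[3] true OR true = true
[4] false OR false = false
[5] true OR true OR true = true
[6.1] NOT false = true
[6] true OR false OR false = true
[7] false OR true = true
[8] false OR true = true
[root] true AND true AND true AND false AND true AND true AND true AND true = false
Overall: false → dropped

Dropped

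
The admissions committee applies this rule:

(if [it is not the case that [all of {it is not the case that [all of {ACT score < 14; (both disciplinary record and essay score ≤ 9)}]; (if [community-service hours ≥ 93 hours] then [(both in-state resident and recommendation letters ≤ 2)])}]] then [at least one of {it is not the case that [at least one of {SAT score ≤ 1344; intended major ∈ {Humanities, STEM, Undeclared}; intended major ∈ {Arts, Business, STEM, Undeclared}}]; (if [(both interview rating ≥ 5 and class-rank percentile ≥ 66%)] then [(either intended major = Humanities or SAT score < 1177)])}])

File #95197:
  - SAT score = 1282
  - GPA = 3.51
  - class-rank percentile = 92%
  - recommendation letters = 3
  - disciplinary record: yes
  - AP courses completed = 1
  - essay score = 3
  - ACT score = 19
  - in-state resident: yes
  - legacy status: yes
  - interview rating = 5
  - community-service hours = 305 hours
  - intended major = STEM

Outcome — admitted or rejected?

Atomic conditions:
  ACT score < 14: 19 < 14 is false
  disciplinary record: yes → true
  essay score ≤ 9: 3 ≤ 9 is true
  community-service hours ≥ 93 hours: 305 ≥ 93 is true
  in-state resident: yes → true
  recommendation letters ≤ 2: 3 ≤ 2 is false
  SAT score ≤ 1344: 1282 ≤ 1344 is true
  intended major ∈ {Humanities, STEM, Undeclared}: STEM is in the set → true
  intended major ∈ {Arts, Business, STEM, Undeclared}: STEM is in the set → true
  interview rating ≥ 5: 5 ≥ 5 is true
  class-rank percentile ≥ 66%: 92 ≥ 66 is true
  intended major = Humanities: STEM == Humanities is false
  SAT score < 1177: 1282 < 1177 is false
Combine:
[1.1.1.1.2] true AND true = true
[1.1.1.1] false AND true = false
[1.1.1] NOT false = true
[1.1.2.2] true AND false = false
[1.1.2] true → false = false
[1.1] true AND false = false
[1] NOT false = true
[2.1.1] true OR true OR true = true
[2.1] NOT true = false
[2.2.1] true AND true = true
[2.2.2] false OR false = false
[2.2] true → false = false
[2] false OR false = false
[root] true → false = false
Overall: false → rejected

Rejected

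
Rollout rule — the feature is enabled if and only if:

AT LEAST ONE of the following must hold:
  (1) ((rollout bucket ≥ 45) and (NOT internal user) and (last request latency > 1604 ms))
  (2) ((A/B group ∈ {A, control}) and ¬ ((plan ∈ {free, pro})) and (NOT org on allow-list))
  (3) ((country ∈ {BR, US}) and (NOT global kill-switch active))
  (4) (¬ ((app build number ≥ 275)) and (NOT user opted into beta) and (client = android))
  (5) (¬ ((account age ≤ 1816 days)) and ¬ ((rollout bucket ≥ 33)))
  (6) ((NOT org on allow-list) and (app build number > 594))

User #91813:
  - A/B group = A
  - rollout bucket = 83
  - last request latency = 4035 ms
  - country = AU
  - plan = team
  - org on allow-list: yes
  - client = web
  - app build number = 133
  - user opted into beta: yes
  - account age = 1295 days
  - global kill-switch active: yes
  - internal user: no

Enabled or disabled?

Atomic conditions:
  rollout bucket ≥ 45: 83 ≥ 45 is true
  NOT internal user: no → true
  last request latency > 1604 ms: 4035 > 1604 is true
  A/B group ∈ {A, control}: A is in the set → true
  plan ∈ {free, pro}: team is not in the set → false
  NOT org on allow-list: yes → false
  country ∈ {BR, US}: AU is not in the set → false
  NOT global kill-switch active: yes → false
  app build number ≥ 275: 133 ≥ 275 is false
  NOT user opted into beta: yes → false
  client = android: web == android is false
  account age ≤ 1816 days: 1295 ≤ 1816 is true
  rollout bucket ≥ 33: 83 ≥ 33 is true
  app build number > 594: 133 > 594 is false
Combine:
[1] true AND true AND true = true
[2.2] NOT false = true
[2] true AND true AND false = false
[3] false AND false = false
[4.1] NOT false = true
[4] true AND false AND false = false
[5.1] NOT true = false
[5.2] NOT true = false
[5] false AND false = false
[6] false AND false = false
[root] true OR false OR false OR false OR false OR false = true
Overall: true → enabled

Enabled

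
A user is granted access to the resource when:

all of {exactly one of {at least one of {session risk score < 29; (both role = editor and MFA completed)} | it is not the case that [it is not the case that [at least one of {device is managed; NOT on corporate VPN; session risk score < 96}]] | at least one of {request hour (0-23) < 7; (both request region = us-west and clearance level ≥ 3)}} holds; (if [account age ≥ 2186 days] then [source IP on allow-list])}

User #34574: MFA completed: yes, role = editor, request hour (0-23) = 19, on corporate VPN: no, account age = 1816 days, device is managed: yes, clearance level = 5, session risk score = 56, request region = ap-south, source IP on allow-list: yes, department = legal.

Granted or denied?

Atomic conditions:
  session risk score < 29: 56 < 29 is false
  role = editor: editor == editor is true
  MFA completed: yes → true
  device is managed: yes → true
  NOT on corporate VPN: no → true
  session risk score < 96: 56 < 96 is true
  request hour (0-23) < 7: 19 < 7 is false
  request region = us-west: ap-south == us-west is false
  clearance level ≥ 3: 5 ≥ 3 is true
  account age ≥ 2186 days: 1816 ≥ 2186 is false
  source IP on allow-list: yes → true
Combine:
[1.1.2] true AND true = true
[1.1] false OR true = true
[1.2.1.1] true OR true OR true = true
[1.2.1] NOT true = false
[1.2] NOT false = true
[1.3.2] false AND true = false
[1.3] false OR false = false
[1] exactly-one(true, true, false) = false
[2] false → true (antecedent false ⇒ implication holds) = true
[root] false AND true = false
Overall: false → denied

Denied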